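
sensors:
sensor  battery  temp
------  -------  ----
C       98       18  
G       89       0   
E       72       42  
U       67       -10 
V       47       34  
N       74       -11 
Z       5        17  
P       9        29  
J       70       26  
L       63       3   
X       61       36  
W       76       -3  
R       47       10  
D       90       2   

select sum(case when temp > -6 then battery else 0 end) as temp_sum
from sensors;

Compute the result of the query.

727

sensor=C: ✓ → 98
sensor=G: ✓ → 89
sensor=E: ✓ → 72
sensor=U: ✗
sensor=V: ✓ → 47
sensor=N: ✗
sensor=Z: ✓ → 5
sensor=P: ✓ → 9
sensor=J: ✓ → 70
sensor=L: ✓ → 63
sensor=X: ✓ → 61
sensor=W: ✓ → 76
sensor=R: ✓ → 47
sensor=D: ✓ → 90
temp_sum = 98 + 89 + 72 + 47 + 5 + 9 + 70 + 63 + 61 + 76 + 47 + 90 = 727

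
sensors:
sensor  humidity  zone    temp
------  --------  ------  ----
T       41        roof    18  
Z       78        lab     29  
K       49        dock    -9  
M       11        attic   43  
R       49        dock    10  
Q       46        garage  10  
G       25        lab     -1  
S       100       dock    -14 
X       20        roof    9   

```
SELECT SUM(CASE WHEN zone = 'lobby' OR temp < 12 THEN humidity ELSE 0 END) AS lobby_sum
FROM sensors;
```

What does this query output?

sensor=T: ✗
sensor=Z: ✗
sensor=K: ✓ → 49
sensor=M: ✗
sensor=R: ✓ → 49
sensor=Q: ✓ → 46
sensor=G: ✓ → 25
sensor=S: ✓ → 100
sensor=X: ✓ → 20
lobby_sum = 49 + 49 + 46 + 25 + 100 + 20 = 289

289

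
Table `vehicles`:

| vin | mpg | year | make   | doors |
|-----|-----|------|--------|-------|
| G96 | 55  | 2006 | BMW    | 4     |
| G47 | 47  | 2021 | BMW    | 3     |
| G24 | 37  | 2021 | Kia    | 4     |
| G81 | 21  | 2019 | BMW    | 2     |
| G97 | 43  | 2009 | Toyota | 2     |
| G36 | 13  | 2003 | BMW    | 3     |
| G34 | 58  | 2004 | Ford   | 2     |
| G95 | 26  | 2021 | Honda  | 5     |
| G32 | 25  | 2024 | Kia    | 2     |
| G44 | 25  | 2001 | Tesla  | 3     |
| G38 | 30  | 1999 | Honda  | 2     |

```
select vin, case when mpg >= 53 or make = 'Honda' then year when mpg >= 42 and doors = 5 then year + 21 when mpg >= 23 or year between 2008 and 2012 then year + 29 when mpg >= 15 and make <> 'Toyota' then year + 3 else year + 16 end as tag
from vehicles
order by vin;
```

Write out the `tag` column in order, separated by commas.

2050, 2053, 2004, 2019, 1999, 2030, 2050, 2022, 2021, 2006, 2038

vin=G24: mpg >= 23 or year between 2008 and 2012 → 2050
vin=G32: mpg >= 23 or year between 2008 and 2012 → 2053
vin=G34: mpg >= 53 or make = 'Honda' → 2004
vin=G36: ELSE → 2019
vin=G38: mpg >= 53 or make = 'Honda' → 1999
vin=G44: mpg >= 23 or year between 2008 and 2012 → 2030
vin=G47: mpg >= 23 or year between 2008 and 2012 → 2050
vin=G81: mpg >= 15 and make <> 'Toyota' → 2022
vin=G95: mpg >= 53 or make = 'Honda' → 2021
vin=G96: mpg >= 53 or make = 'Honda' → 2006
vin=G97: mpg >= 23 or year between 2008 and 2012 → 2038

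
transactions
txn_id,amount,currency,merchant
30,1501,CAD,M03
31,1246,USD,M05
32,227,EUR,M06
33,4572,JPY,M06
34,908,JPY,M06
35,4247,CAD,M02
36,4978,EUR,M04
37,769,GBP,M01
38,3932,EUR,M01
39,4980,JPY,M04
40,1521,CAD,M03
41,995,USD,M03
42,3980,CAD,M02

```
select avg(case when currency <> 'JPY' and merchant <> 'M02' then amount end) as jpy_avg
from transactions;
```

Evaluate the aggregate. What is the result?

txn_id=30: ✓ → 1501
txn_id=31: ✓ → 1246
txn_id=32: ✓ → 227
txn_id=33: ✗
txn_id=34: ✗
txn_id=35: ✗
txn_id=36: ✓ → 4978
txn_id=37: ✓ → 769
txn_id=38: ✓ → 3932
txn_id=39: ✗
txn_id=40: ✓ → 1521
txn_id=41: ✓ → 995
txn_id=42: ✗
jpy_avg = (1501 + 1246 + 227 + 4978 + 769 + 3932 + 1521 + 995) / 8 = 1896.125

1896.125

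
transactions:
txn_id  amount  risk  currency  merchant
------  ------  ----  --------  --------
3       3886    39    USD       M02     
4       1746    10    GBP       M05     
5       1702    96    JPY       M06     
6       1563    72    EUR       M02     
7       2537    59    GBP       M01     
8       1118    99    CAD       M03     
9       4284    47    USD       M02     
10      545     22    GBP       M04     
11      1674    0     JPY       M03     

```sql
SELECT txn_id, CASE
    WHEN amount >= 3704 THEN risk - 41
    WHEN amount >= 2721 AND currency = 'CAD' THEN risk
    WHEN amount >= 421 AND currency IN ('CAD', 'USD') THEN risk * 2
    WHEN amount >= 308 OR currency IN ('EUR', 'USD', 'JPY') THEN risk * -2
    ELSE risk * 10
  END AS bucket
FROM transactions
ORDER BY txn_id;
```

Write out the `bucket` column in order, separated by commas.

txn_id=3: amount >= 3704 → -2
txn_id=4: amount >= 308 OR currency IN ('EUR', 'USD', 'JPY') → -20
txn_id=5: amount >= 308 OR currency IN ('EUR', 'USD', 'JPY') → -192
txn_id=6: amount >= 308 OR currency IN ('EUR', 'USD', 'JPY') → -144
txn_id=7: amount >= 308 OR currency IN ('EUR', 'USD', 'JPY') → -118
txn_id=8: amount >= 421 AND currency IN ('CAD', 'USD') → 198
txn_id=9: amount >= 3704 → 6
txn_id=10: amount >= 308 OR currency IN ('EUR', 'USD', 'JPY') → -44
txn_id=11: amount >= 308 OR currency IN ('EUR', 'USD', 'JPY') → 0

-2, -20, -192, -144, -118, 198, 6, -44, 0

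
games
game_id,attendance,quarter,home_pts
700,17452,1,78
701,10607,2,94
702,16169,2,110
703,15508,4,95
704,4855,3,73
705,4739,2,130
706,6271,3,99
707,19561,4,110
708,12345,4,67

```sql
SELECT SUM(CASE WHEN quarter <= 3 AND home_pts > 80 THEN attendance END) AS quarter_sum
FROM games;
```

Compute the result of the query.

game_id=700: ✗
game_id=701: ✓ → 10607
game_id=702: ✓ → 16169
game_id=703: ✗
game_id=704: ✗
game_id=705: ✓ → 4739
game_id=706: ✓ → 6271
game_id=707: ✗
game_id=708: ✗
quarter_sum = 10607 + 16169 + 4739 + 6271 = 37786

37786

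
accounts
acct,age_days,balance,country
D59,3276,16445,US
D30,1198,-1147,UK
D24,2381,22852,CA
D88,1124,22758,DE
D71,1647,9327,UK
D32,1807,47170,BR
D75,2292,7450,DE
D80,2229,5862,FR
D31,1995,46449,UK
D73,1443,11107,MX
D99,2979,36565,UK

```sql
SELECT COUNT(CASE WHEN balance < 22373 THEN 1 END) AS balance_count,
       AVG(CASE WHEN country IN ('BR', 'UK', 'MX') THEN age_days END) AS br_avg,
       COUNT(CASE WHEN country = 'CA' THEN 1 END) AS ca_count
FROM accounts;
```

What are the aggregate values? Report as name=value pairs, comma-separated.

[balance_count: balance < 22373]
acct=D59: ✓ → 1
acct=D30: ✓ → 1
acct=D24: ✗
acct=D88: ✗
acct=D71: ✓ → 1
acct=D32: ✗
acct=D75: ✓ → 1
acct=D80: ✓ → 1
acct=D31: ✗
acct=D73: ✓ → 1
acct=D99: ✗
balance_count = COUNT(1, 1, 1, 1, 1, 1) = 6
—
[br_avg: country IN ('BR', 'UK', 'MX')]
acct=D59: ✗
acct=D30: ✓ → 1198
acct=D24: ✗
acct=D88: ✗
acct=D71: ✓ → 1647
acct=D32: ✓ → 1807
acct=D75: ✗
acct=D80: ✗
acct=D31: ✓ → 1995
acct=D73: ✓ → 1443
acct=D99: ✓ → 2979
br_avg = (1198 + 1647 + 1807 + 1995 + 1443 + 2979) / 6 = 1844.8333333333
—
[ca_count: country = 'CA']
acct=D59: ✗
acct=D30: ✗
acct=D24: ✓ → 1
acct=D88: ✗
acct=D71: ✗
acct=D32: ✗
acct=D75: ✗
acct=D80: ✗
acct=D31: ✗
acct=D73: ✗
acct=D99: ✗
ca_count = COUNT(1) = 1

balance_count=6, br_avg=1844.8333333333, ca_count=1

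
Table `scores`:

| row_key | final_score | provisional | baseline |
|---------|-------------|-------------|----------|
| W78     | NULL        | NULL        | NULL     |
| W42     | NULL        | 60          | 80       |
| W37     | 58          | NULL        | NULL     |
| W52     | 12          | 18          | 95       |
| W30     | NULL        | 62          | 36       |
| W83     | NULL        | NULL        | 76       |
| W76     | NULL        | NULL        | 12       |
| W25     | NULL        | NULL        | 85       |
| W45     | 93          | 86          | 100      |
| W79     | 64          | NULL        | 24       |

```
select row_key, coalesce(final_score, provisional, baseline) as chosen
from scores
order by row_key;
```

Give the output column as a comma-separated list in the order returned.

row_key=W25: final_score=NULL, provisional=NULL, baseline=85 → 85
row_key=W30: final_score=NULL, provisional=62 → 62
row_key=W37: final_score=58 → 58
row_key=W42: final_score=NULL, provisional=60 → 60
row_key=W45: final_score=93 → 93
row_key=W52: final_score=12 → 12
row_key=W76: final_score=NULL, provisional=NULL, baseline=12 → 12
row_key=W78: final_score=NULL, provisional=NULL, baseline=NULL (all NULL) → NULL
row_key=W79: final_score=64 → 64
row_key=W83: final_score=NULL, provisional=NULL, baseline=76 → 76

85, 62, 58, 60, 93, 12, 12, NULL, 64, 76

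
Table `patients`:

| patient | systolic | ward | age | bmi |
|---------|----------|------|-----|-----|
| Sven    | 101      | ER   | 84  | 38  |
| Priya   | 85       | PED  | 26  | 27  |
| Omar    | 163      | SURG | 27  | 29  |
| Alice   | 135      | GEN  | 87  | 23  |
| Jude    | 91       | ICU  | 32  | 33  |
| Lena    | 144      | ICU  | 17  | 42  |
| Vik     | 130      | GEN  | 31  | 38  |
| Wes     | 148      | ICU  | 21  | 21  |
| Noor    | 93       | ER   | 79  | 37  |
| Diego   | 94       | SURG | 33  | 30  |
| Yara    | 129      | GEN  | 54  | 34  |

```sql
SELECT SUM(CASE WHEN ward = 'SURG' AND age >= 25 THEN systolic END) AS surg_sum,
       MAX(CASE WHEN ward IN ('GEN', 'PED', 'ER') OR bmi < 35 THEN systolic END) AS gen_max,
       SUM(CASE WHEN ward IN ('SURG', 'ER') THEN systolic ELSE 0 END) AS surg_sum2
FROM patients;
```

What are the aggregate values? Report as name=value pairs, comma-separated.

surg_sum=257, gen_max=163, surg_sum2=451

[surg_sum: ward = 'SURG' AND age >= 25]
patient=Sven: ✗
patient=Priya: ✗
patient=Omar: ✓ → 163
patient=Alice: ✗
patient=Jude: ✗
patient=Lena: ✗
patient=Vik: ✗
patient=Wes: ✗
patient=Noor: ✗
patient=Diego: ✓ → 94
patient=Yara: ✗
surg_sum = 163 + 94 = 257
—
[gen_max: ward IN ('GEN', 'PED', 'ER') OR bmi < 35]
patient=Sven: ✓ → 101
patient=Priya: ✓ → 85
patient=Omar: ✓ → 163
patient=Alice: ✓ → 135
patient=Jude: ✓ → 91
patient=Lena: ✗
patient=Vik: ✓ → 130
patient=Wes: ✓ → 148
patient=Noor: ✓ → 93
patient=Diego: ✓ → 94
patient=Yara: ✓ → 129
gen_max = MAX(101, 85, 163, 135, 91, 130, 148, 93, 94, 129) = 163
—
[surg_sum2: ward IN ('SURG', 'ER')]
patient=Sven: ✓ → 101
patient=Priya: ✗
patient=Omar: ✓ → 163
patient=Alice: ✗
patient=Jude: ✗
patient=Lena: ✗
patient=Vik: ✗
patient=Wes: ✗
patient=Noor: ✓ → 93
patient=Diego: ✓ → 94
patient=Yara: ✗
surg_sum2 = 101 + 163 + 93 + 94 = 451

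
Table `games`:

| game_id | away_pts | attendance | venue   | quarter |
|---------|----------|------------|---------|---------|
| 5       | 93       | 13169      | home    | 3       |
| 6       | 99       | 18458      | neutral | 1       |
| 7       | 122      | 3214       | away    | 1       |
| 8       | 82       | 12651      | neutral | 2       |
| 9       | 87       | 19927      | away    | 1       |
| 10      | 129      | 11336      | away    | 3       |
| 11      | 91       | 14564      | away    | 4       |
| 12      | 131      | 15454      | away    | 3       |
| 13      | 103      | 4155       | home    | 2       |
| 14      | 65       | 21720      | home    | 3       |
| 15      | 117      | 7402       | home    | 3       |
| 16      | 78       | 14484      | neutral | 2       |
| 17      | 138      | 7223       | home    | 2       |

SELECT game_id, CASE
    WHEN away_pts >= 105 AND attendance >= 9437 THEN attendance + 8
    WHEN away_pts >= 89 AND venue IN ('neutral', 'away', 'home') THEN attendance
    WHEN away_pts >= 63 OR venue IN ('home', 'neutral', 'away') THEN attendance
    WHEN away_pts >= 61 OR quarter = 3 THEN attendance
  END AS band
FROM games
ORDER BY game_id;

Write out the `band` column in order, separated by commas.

13169, 18458, 3214, 12651, 19927, 11344, 14564, 15462, 4155, 21720, 7402, 14484, 7223

game_id=5: away_pts >= 89 AND venue IN ('neutral', 'away', 'home') → 13169
game_id=6: away_pts >= 89 AND venue IN ('neutral', 'away', 'home') → 18458
game_id=7: away_pts >= 89 AND venue IN ('neutral', 'away', 'home') → 3214
game_id=8: away_pts >= 63 OR venue IN ('home', 'neutral', 'away') → 12651
game_id=9: away_pts >= 63 OR venue IN ('home', 'neutral', 'away') → 19927
game_id=10: away_pts >= 105 AND attendance >= 9437 → 11344
game_id=11: away_pts >= 89 AND venue IN ('neutral', 'away', 'home') → 14564
game_id=12: away_pts >= 105 AND attendance >= 9437 → 15462
game_id=13: away_pts >= 89 AND venue IN ('neutral', 'away', 'home') → 4155
game_id=14: away_pts >= 63 OR venue IN ('home', 'neutral', 'away') → 21720
game_id=15: away_pts >= 89 AND venue IN ('neutral', 'away', 'home') → 7402
game_id=16: away_pts >= 63 OR venue IN ('home', 'neutral', 'away') → 14484
game_id=17: away_pts >= 89 AND venue IN ('neutral', 'away', 'home') → 7223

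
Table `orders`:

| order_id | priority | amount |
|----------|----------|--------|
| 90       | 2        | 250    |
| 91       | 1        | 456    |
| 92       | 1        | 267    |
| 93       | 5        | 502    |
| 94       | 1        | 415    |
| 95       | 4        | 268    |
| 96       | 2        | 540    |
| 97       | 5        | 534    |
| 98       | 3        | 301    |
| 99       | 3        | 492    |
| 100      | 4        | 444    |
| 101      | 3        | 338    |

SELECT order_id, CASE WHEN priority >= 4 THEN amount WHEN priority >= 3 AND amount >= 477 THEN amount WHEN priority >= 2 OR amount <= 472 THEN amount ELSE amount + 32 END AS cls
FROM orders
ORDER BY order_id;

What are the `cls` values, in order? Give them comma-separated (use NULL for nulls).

250, 456, 267, 502, 415, 268, 540, 534, 301, 492, 444, 338

order_id=90: priority >= 2 OR amount <= 472 → 250
order_id=91: priority >= 2 OR amount <= 472 → 456
order_id=92: priority >= 2 OR amount <= 472 → 267
order_id=93: priority >= 4 → 502
order_id=94: priority >= 2 OR amount <= 472 → 415
order_id=95: priority >= 4 → 268
order_id=96: priority >= 2 OR amount <= 472 → 540
order_id=97: priority >= 4 → 534
order_id=98: priority >= 2 OR amount <= 472 → 301
order_id=99: priority >= 3 AND amount >= 477 → 492
order_id=100: priority >= 4 → 444
order_id=101: priority >= 2 OR amount <= 472 → 338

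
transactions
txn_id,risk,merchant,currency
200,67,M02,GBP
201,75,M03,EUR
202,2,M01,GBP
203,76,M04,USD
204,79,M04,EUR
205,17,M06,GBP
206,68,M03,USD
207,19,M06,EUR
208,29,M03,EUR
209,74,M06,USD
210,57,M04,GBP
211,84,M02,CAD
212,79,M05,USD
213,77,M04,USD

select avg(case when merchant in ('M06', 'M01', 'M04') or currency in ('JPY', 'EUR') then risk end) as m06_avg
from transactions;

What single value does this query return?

txn_id=200: ✗
txn_id=201: ✓ → 75
txn_id=202: ✓ → 2
txn_id=203: ✓ → 76
txn_id=204: ✓ → 79
txn_id=205: ✓ → 17
txn_id=206: ✗
txn_id=207: ✓ → 19
txn_id=208: ✓ → 29
txn_id=209: ✓ → 74
txn_id=210: ✓ → 57
txn_id=211: ✗
txn_id=212: ✗
txn_id=213: ✓ → 77
m06_avg = (75 + 2 + 76 + 79 + 17 + 19 + 29 + 74 + 57 + 77) / 10 = 50.5

50.5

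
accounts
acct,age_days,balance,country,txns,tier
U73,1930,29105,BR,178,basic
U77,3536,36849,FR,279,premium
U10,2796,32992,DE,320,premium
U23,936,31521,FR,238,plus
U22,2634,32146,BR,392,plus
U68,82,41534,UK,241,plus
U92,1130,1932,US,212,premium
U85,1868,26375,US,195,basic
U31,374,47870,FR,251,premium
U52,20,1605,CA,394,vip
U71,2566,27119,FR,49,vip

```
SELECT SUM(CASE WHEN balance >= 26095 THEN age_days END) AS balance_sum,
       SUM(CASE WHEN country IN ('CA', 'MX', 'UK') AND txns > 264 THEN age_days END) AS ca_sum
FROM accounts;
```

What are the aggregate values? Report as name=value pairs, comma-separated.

balance_sum=16722, ca_sum=20

[balance_sum: balance >= 26095]
acct=U73: ✓ → 1930
acct=U77: ✓ → 3536
acct=U10: ✓ → 2796
acct=U23: ✓ → 936
acct=U22: ✓ → 2634
acct=U68: ✓ → 82
acct=U92: ✗
acct=U85: ✓ → 1868
acct=U31: ✓ → 374
acct=U52: ✗
acct=U71: ✓ → 2566
balance_sum = 1930 + 3536 + 2796 + 936 + 2634 + 82 + 1868 + 374 + 2566 = 16722
—
[ca_sum: country IN ('CA', 'MX', 'UK') AND txns > 264]
acct=U73: ✗
acct=U77: ✗
acct=U10: ✗
acct=U23: ✗
acct=U22: ✗
acct=U68: ✗
acct=U92: ✗
acct=U85: ✗
acct=U31: ✗
acct=U52: ✓ → 20
acct=U71: ✗
ca_sum = 20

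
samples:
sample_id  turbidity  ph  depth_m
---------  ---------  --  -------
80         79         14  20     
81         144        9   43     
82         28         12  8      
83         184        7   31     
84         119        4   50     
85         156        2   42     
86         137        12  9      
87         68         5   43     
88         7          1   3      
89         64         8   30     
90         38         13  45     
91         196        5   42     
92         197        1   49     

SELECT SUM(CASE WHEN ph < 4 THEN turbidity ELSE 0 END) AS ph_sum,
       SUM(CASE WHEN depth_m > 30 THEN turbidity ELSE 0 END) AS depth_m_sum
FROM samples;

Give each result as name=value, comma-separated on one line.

ph_sum=360, depth_m_sum=1102

[ph_sum: ph < 4]
sample_id=80: ✗
sample_id=81: ✗
sample_id=82: ✗
sample_id=83: ✗
sample_id=84: ✗
sample_id=85: ✓ → 156
sample_id=86: ✗
sample_id=87: ✗
sample_id=88: ✓ → 7
sample_id=89: ✗
sample_id=90: ✗
sample_id=91: ✗
sample_id=92: ✓ → 197
ph_sum = 156 + 7 + 197 = 360
—
[depth_m_sum: depth_m > 30]
sample_id=80: ✗
sample_id=81: ✓ → 144
sample_id=82: ✗
sample_id=83: ✓ → 184
sample_id=84: ✓ → 119
sample_id=85: ✓ → 156
sample_id=86: ✗
sample_id=87: ✓ → 68
sample_id=88: ✗
sample_id=89: ✗
sample_id=90: ✓ → 38
sample_id=91: ✓ → 196
sample_id=92: ✓ → 197
depth_m_sum = 144 + 184 + 119 + 156 + 68 + 38 + 196 + 197 = 1102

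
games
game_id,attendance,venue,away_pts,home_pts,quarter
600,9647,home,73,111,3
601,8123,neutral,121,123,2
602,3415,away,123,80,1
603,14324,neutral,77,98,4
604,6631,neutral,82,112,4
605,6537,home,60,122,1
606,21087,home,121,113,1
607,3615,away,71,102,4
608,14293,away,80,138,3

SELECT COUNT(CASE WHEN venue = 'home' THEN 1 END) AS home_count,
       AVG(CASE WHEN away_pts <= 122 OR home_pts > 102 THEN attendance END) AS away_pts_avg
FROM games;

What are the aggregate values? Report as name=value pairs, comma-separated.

home_count=3, away_pts_avg=10532.125

[home_count: venue = 'home']
game_id=600: ✓ → 1
game_id=601: ✗
game_id=602: ✗
game_id=603: ✗
game_id=604: ✗
game_id=605: ✓ → 1
game_id=606: ✓ → 1
game_id=607: ✗
game_id=608: ✗
home_count = COUNT(1, 1, 1) = 3
—
[away_pts_avg: away_pts <= 122 OR home_pts > 102]
game_id=600: ✓ → 9647
game_id=601: ✓ → 8123
game_id=602: ✗
game_id=603: ✓ → 14324
game_id=604: ✓ → 6631
game_id=605: ✓ → 6537
game_id=606: ✓ → 21087
game_id=607: ✓ → 3615
game_id=608: ✓ → 14293
away_pts_avg = (9647 + 8123 + 14324 + 6631 + 6537 + 21087 + 3615 + 14293) / 8 = 10532.125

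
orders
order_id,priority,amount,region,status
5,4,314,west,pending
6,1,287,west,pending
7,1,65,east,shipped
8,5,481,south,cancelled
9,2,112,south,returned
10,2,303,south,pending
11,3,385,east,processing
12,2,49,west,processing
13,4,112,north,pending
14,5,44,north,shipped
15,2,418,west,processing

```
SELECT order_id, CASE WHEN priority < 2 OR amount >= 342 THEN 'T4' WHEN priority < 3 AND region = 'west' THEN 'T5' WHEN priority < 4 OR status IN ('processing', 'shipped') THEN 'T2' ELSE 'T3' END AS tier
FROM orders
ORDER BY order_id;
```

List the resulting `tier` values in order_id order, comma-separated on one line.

T3, T4, T4, T4, T2, T2, T4, T5, T3, T2, T4

order_id=5: ELSE → T3
order_id=6: priority < 2 OR amount >= 342 → T4
order_id=7: priority < 2 OR amount >= 342 → T4
order_id=8: priority < 2 OR amount >= 342 → T4
order_id=9: priority < 4 OR status IN ('processing', 'shipped') → T2
order_id=10: priority < 4 OR status IN ('processing', 'shipped') → T2
order_id=11: priority < 2 OR amount >= 342 → T4
order_id=12: priority < 3 AND region = 'west' → T5
order_id=13: ELSE → T3
order_id=14: priority < 4 OR status IN ('processing', 'shipped') → T2
order_id=15: priority < 2 OR amount >= 342 → T4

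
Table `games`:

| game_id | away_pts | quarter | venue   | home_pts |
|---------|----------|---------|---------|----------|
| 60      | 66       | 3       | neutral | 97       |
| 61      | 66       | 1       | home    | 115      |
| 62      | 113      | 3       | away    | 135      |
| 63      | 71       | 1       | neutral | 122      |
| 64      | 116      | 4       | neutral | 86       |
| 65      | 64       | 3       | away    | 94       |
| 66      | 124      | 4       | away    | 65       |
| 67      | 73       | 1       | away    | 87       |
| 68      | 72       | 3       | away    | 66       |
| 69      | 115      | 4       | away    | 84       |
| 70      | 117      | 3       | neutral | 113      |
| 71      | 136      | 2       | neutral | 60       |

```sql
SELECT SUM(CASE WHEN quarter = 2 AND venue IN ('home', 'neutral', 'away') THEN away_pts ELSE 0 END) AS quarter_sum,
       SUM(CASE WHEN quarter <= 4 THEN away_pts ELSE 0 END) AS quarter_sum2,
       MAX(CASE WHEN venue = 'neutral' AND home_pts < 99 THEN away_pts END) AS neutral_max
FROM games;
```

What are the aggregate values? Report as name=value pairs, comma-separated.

[quarter_sum: quarter = 2 AND venue IN ('home', 'neutral', 'away')]
game_id=60: ✗
game_id=61: ✗
game_id=62: ✗
game_id=63: ✗
game_id=64: ✗
game_id=65: ✗
game_id=66: ✗
game_id=67: ✗
game_id=68: ✗
game_id=69: ✗
game_id=70: ✗
game_id=71: ✓ → 136
quarter_sum = 136
—
[quarter_sum2: quarter <= 4]
game_id=60: ✓ → 66
game_id=61: ✓ → 66
game_id=62: ✓ → 113
game_id=63: ✓ → 71
game_id=64: ✓ → 116
game_id=65: ✓ → 64
game_id=66: ✓ → 124
game_id=67: ✓ → 73
game_id=68: ✓ → 72
game_id=69: ✓ → 115
game_id=70: ✓ → 117
game_id=71: ✓ → 136
quarter_sum2 = 66 + 66 + 113 + 71 + 116 + 64 + 124 + 73 + 72 + 115 + 117 + 136 = 1133
—
[neutral_max: venue = 'neutral' AND home_pts < 99]
game_id=60: ✓ → 66
game_id=61: ✗
game_id=62: ✗
game_id=63: ✗
game_id=64: ✓ → 116
game_id=65: ✗
game_id=66: ✗
game_id=67: ✗
game_id=68: ✗
game_id=69: ✗
game_id=70: ✗
game_id=71: ✓ → 136
neutral_max = MAX(66, 116, 136) = 136

quarter_sum=136, quarter_sum2=1133, neutral_max=136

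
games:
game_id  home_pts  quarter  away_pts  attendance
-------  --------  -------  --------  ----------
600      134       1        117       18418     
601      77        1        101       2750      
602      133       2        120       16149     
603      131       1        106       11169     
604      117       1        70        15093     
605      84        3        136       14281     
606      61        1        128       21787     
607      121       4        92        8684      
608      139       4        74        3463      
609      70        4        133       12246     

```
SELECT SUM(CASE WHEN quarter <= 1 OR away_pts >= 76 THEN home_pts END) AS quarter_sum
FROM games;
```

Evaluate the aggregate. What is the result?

928

game_id=600: ✓ → 134
game_id=601: ✓ → 77
game_id=602: ✓ → 133
game_id=603: ✓ → 131
game_id=604: ✓ → 117
game_id=605: ✓ → 84
game_id=606: ✓ → 61
game_id=607: ✓ → 121
game_id=608: ✗
game_id=609: ✓ → 70
quarter_sum = 134 + 77 + 133 + 131 + 117 + 84 + 61 + 121 + 70 = 928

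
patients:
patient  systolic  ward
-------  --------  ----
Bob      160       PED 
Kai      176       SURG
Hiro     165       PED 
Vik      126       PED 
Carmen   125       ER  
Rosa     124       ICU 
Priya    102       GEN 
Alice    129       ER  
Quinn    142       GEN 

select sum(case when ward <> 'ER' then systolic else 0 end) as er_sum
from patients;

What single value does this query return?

patient=Bob: ✓ → 160
patient=Kai: ✓ → 176
patient=Hiro: ✓ → 165
patient=Vik: ✓ → 126
patient=Carmen: ✗
patient=Rosa: ✓ → 124
patient=Priya: ✓ → 102
patient=Alice: ✗
patient=Quinn: ✓ → 142
er_sum = 160 + 176 + 165 + 126 + 124 + 102 + 142 = 995

995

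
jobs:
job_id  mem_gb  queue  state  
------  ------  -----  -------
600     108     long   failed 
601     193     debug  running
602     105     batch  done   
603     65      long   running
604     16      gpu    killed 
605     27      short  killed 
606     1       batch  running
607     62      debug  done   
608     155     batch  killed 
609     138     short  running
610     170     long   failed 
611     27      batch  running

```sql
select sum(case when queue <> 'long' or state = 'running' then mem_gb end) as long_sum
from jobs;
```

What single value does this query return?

job_id=600: ✗
job_id=601: ✓ → 193
job_id=602: ✓ → 105
job_id=603: ✓ → 65
job_id=604: ✓ → 16
job_id=605: ✓ → 27
job_id=606: ✓ → 1
job_id=607: ✓ → 62
job_id=608: ✓ → 155
job_id=609: ✓ → 138
job_id=610: ✗
job_id=611: ✓ → 27
long_sum = 193 + 105 + 65 + 16 + 27 + 1 + 62 + 155 + 138 + 27 = 789

789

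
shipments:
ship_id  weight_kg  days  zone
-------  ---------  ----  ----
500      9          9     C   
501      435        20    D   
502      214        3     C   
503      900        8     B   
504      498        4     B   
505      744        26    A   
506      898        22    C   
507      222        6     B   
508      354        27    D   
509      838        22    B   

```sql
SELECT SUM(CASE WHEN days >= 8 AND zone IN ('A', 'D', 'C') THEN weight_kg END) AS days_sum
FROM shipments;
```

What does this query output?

2440

ship_id=500: ✓ → 9
ship_id=501: ✓ → 435
ship_id=502: ✗
ship_id=503: ✗
ship_id=504: ✗
ship_id=505: ✓ → 744
ship_id=506: ✓ → 898
ship_id=507: ✗
ship_id=508: ✓ → 354
ship_id=509: ✗
days_sum = 9 + 435 + 744 + 898 + 354 = 2440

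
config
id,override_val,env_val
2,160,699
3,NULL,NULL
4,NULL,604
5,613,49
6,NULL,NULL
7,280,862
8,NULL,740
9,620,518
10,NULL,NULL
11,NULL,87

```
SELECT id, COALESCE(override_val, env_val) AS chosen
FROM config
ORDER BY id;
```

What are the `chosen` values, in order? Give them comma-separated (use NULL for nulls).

160, NULL, 604, 613, NULL, 280, 740, 620, NULL, 87

id=2: override_val=160 → 160
id=3: override_val=NULL, env_val=NULL (all NULL) → NULL
id=4: override_val=NULL, env_val=604 → 604
id=5: override_val=613 → 613
id=6: override_val=NULL, env_val=NULL (all NULL) → NULL
id=7: override_val=280 → 280
id=8: override_val=NULL, env_val=740 → 740
id=9: override_val=620 → 620
id=10: override_val=NULL, env_val=NULL (all NULL) → NULL
id=11: override_val=NULL, env_val=87 → 87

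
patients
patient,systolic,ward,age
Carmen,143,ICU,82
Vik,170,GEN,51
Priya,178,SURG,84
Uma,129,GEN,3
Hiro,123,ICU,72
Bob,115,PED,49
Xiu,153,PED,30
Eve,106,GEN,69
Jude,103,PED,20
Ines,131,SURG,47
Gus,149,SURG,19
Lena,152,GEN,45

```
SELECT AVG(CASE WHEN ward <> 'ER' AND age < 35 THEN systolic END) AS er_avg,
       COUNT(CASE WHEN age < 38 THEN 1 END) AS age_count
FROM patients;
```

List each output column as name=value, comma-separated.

[er_avg: ward <> 'ER' AND age < 35]
patient=Carmen: ✗
patient=Vik: ✗
patient=Priya: ✗
patient=Uma: ✓ → 129
patient=Hiro: ✗
patient=Bob: ✗
patient=Xiu: ✓ → 153
patient=Eve: ✗
patient=Jude: ✓ → 103
patient=Ines: ✗
patient=Gus: ✓ → 149
patient=Lena: ✗
er_avg = (129 + 153 + 103 + 149) / 4 = 133.5
—
[age_count: age < 38]
patient=Carmen: ✗
patient=Vik: ✗
patient=Priya: ✗
patient=Uma: ✓ → 1
patient=Hiro: ✗
patient=Bob: ✗
patient=Xiu: ✓ → 1
patient=Eve: ✗
patient=Jude: ✓ → 1
patient=Ines: ✗
patient=Gus: ✓ → 1
patient=Lena: ✗
age_count = COUNT(1, 1, 1, 1) = 4

er_avg=133.5, age_count=4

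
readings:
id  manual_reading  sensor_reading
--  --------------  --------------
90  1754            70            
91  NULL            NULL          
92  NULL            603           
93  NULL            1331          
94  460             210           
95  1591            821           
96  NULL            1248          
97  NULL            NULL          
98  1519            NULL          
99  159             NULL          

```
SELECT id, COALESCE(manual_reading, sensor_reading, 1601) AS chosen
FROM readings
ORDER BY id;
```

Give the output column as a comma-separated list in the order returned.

1754, 1601, 603, 1331, 460, 1591, 1248, 1601, 1519, 159

id=90: manual_reading=1754 → 1754
id=91: manual_reading=NULL, sensor_reading=NULL, → literal 1601 → 1601
id=92: manual_reading=NULL, sensor_reading=603 → 603
id=93: manual_reading=NULL, sensor_reading=1331 → 1331
id=94: manual_reading=460 → 460
id=95: manual_reading=1591 → 1591
id=96: manual_reading=NULL, sensor_reading=1248 → 1248
id=97: manual_reading=NULL, sensor_reading=NULL, → literal 1601 → 1601
id=98: manual_reading=1519 → 1519
id=99: manual_reading=159 → 159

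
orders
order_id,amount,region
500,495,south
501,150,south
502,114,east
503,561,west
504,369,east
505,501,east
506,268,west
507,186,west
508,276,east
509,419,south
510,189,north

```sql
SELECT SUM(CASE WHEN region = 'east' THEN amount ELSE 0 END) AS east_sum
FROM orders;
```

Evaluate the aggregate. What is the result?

order_id=500: ✗
order_id=501: ✗
order_id=502: ✓ → 114
order_id=503: ✗
order_id=504: ✓ → 369
order_id=505: ✓ → 501
order_id=506: ✗
order_id=507: ✗
order_id=508: ✓ → 276
order_id=509: ✗
order_id=510: ✗
east_sum = 114 + 369 + 501 + 276 = 1260

1260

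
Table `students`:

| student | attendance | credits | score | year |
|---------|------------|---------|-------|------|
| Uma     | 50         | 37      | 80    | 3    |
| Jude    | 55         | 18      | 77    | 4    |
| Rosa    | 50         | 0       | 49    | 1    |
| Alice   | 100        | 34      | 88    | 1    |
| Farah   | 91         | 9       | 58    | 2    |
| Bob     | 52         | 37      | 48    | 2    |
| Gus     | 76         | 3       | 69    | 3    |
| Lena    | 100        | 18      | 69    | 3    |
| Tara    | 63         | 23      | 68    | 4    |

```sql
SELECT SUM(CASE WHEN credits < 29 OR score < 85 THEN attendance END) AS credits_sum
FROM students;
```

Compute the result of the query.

537

student=Uma: ✓ → 50
student=Jude: ✓ → 55
student=Rosa: ✓ → 50
student=Alice: ✗
student=Farah: ✓ → 91
student=Bob: ✓ → 52
student=Gus: ✓ → 76
student=Lena: ✓ → 100
student=Tara: ✓ → 63
credits_sum = 50 + 55 + 50 + 91 + 52 + 76 + 100 + 63 = 537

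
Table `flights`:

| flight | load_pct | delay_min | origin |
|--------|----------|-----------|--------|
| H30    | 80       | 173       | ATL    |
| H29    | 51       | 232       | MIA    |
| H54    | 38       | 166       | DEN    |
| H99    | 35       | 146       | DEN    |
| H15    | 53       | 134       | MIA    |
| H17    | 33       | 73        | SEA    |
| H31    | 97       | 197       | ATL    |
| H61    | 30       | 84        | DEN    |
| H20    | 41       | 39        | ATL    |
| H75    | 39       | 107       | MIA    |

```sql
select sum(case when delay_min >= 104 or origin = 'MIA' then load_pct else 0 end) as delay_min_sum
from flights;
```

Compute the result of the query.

flight=H30: ✓ → 80
flight=H29: ✓ → 51
flight=H54: ✓ → 38
flight=H99: ✓ → 35
flight=H15: ✓ → 53
flight=H17: ✗
flight=H31: ✓ → 97
flight=H61: ✗
flight=H20: ✗
flight=H75: ✓ → 39
delay_min_sum = 80 + 51 + 38 + 35 + 53 + 97 + 39 = 393

393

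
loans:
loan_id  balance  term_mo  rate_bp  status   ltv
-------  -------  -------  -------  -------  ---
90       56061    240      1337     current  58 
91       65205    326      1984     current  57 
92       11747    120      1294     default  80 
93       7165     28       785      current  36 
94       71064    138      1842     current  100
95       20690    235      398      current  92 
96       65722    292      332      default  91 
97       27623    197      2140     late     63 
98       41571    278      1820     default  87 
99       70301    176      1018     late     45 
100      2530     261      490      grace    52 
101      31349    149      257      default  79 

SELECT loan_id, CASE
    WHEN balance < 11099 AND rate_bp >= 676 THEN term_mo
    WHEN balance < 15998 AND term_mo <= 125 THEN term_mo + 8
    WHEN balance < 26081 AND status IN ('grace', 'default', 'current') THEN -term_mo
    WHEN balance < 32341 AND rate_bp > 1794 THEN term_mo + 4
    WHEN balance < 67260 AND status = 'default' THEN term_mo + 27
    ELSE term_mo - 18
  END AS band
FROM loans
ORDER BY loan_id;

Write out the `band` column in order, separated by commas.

loan_id=90: ELSE → 222
loan_id=91: ELSE → 308
loan_id=92: balance < 15998 AND term_mo <= 125 → 128
loan_id=93: balance < 11099 AND rate_bp >= 676 → 28
loan_id=94: ELSE → 120
loan_id=95: balance < 26081 AND status IN ('grace', 'default', 'current') → -235
loan_id=96: balance < 67260 AND status = 'default' → 319
loan_id=97: balance < 32341 AND rate_bp > 1794 → 201
loan_id=98: balance < 67260 AND status = 'default' → 305
loan_id=99: ELSE → 158
loan_id=100: balance < 26081 AND status IN ('grace', 'default', 'current') → -261
loan_id=101: balance < 67260 AND status = 'default' → 176

222, 308, 128, 28, 120, -235, 319, 201, 305, 158, -261, 176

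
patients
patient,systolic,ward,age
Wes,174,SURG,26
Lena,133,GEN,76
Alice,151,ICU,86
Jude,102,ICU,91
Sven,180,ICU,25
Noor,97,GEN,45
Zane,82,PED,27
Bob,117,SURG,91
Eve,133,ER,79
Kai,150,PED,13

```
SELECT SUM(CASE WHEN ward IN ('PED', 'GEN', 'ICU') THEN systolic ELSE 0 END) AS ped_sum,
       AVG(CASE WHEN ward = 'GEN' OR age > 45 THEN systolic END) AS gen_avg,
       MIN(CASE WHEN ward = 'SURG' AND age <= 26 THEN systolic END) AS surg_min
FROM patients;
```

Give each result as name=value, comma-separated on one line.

[ped_sum: ward IN ('PED', 'GEN', 'ICU')]
patient=Wes: ✗
patient=Lena: ✓ → 133
patient=Alice: ✓ → 151
patient=Jude: ✓ → 102
patient=Sven: ✓ → 180
patient=Noor: ✓ → 97
patient=Zane: ✓ → 82
patient=Bob: ✗
patient=Eve: ✗
patient=Kai: ✓ → 150
ped_sum = 133 + 151 + 102 + 180 + 97 + 82 + 150 = 895
—
[gen_avg: ward = 'GEN' OR age > 45]
patient=Wes: ✗
patient=Lena: ✓ → 133
patient=Alice: ✓ → 151
patient=Jude: ✓ → 102
patient=Sven: ✗
patient=Noor: ✓ → 97
patient=Zane: ✗
patient=Bob: ✓ → 117
patient=Eve: ✓ → 133
patient=Kai: ✗
gen_avg = (133 + 151 + 102 + 97 + 117 + 133) / 6 = 122.1666666667
—
[surg_min: ward = 'SURG' AND age <= 26]
patient=Wes: ✓ → 174
patient=Lena: ✗
patient=Alice: ✗
patient=Jude: ✗
patient=Sven: ✗
patient=Noor: ✗
patient=Zane: ✗
patient=Bob: ✗
patient=Eve: ✗
patient=Kai: ✗
surg_min = MIN(174) = 174

ped_sum=895, gen_avg=122.1666666667, surg_min=174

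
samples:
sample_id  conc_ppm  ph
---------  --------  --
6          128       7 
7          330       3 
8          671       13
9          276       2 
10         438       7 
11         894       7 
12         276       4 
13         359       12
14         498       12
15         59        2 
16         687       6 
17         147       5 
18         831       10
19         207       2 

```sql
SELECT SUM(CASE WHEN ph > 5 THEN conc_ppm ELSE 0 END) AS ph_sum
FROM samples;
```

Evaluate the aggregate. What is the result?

4506

sample_id=6: ✓ → 128
sample_id=7: ✗
sample_id=8: ✓ → 671
sample_id=9: ✗
sample_id=10: ✓ → 438
sample_id=11: ✓ → 894
sample_id=12: ✗
sample_id=13: ✓ → 359
sample_id=14: ✓ → 498
sample_id=15: ✗
sample_id=16: ✓ → 687
sample_id=17: ✗
sample_id=18: ✓ → 831
sample_id=19: ✗
ph_sum = 128 + 671 + 438 + 894 + 359 + 498 + 687 + 831 = 4506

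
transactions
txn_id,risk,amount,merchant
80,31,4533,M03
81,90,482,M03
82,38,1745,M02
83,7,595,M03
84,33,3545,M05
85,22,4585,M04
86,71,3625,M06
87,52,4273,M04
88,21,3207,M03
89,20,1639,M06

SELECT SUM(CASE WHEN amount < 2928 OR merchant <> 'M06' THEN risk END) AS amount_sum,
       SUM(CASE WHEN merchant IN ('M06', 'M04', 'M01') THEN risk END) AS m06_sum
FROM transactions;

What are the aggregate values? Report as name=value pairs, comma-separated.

amount_sum=314, m06_sum=165

[amount_sum: amount < 2928 OR merchant <> 'M06']
txn_id=80: ✓ → 31
txn_id=81: ✓ → 90
txn_id=82: ✓ → 38
txn_id=83: ✓ → 7
txn_id=84: ✓ → 33
txn_id=85: ✓ → 22
txn_id=86: ✗
txn_id=87: ✓ → 52
txn_id=88: ✓ → 21
txn_id=89: ✓ → 20
amount_sum = 31 + 90 + 38 + 7 + 33 + 22 + 52 + 21 + 20 = 314
—
[m06_sum: merchant IN ('M06', 'M04', 'M01')]
txn_id=80: ✗
txn_id=81: ✗
txn_id=82: ✗
txn_id=83: ✗
txn_id=84: ✗
txn_id=85: ✓ → 22
txn_id=86: ✓ → 71
txn_id=87: ✓ → 52
txn_id=88: ✗
txn_id=89: ✓ → 20
m06_sum = 22 + 71 + 52 + 20 = 165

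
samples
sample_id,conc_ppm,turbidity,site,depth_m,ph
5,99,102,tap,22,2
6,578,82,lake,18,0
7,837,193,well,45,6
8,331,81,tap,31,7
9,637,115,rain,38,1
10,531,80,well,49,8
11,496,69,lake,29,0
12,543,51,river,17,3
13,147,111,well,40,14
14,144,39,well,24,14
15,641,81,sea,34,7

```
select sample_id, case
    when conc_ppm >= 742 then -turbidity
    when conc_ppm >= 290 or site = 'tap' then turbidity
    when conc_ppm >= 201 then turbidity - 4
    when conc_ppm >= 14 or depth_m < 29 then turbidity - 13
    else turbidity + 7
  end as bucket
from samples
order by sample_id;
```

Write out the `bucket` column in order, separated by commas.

sample_id=5: conc_ppm >= 290 or site = 'tap' → 102
sample_id=6: conc_ppm >= 290 or site = 'tap' → 82
sample_id=7: conc_ppm >= 742 → -193
sample_id=8: conc_ppm >= 290 or site = 'tap' → 81
sample_id=9: conc_ppm >= 290 or site = 'tap' → 115
sample_id=10: conc_ppm >= 290 or site = 'tap' → 80
sample_id=11: conc_ppm >= 290 or site = 'tap' → 69
sample_id=12: conc_ppm >= 290 or site = 'tap' → 51
sample_id=13: conc_ppm >= 14 or depth_m < 29 → 98
sample_id=14: conc_ppm >= 14 or depth_m < 29 → 26
sample_id=15: conc_ppm >= 290 or site = 'tap' → 81

102, 82, -193, 81, 115, 80, 69, 51, 98, 26, 81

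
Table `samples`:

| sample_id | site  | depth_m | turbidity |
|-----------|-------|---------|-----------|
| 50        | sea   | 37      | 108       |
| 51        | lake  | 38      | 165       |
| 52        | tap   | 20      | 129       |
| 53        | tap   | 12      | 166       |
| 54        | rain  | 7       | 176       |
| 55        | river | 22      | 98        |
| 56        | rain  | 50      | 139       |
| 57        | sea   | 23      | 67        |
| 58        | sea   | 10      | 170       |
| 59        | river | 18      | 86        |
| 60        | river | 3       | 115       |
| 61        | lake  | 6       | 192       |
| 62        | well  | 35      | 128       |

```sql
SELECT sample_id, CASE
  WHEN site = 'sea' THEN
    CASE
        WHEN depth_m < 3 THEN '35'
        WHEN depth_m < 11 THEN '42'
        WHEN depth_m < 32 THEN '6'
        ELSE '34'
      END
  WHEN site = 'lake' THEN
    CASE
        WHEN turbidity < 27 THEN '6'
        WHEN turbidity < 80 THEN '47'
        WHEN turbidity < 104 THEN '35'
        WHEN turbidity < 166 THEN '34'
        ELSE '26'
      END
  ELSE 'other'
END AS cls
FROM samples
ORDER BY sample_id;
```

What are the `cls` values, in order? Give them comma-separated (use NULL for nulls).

sample_id=50: site='sea' → inner[ELSE] → 34
sample_id=51: site='lake' → inner[turbidity < 166] → 34
sample_id=52: site='tap' → outer ELSE → other
sample_id=53: site='tap' → outer ELSE → other
sample_id=54: site='rain' → outer ELSE → other
sample_id=55: site='river' → outer ELSE → other
sample_id=56: site='rain' → outer ELSE → other
sample_id=57: site='sea' → inner[depth_m < 32] → 6
sample_id=58: site='sea' → inner[depth_m < 11] → 42
sample_id=59: site='river' → outer ELSE → other
sample_id=60: site='river' → outer ELSE → other
sample_id=61: site='lake' → inner[ELSE] → 26
sample_id=62: site='well' → outer ELSE → other

34, 34, other, other, other, other, other, 6, 42, other, other, 26, other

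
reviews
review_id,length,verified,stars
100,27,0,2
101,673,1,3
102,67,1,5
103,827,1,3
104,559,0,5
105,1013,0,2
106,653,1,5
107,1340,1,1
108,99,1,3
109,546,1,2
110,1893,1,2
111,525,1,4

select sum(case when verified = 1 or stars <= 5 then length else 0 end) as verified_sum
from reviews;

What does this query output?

review_id=100: ✓ → 27
review_id=101: ✓ → 673
review_id=102: ✓ → 67
review_id=103: ✓ → 827
review_id=104: ✓ → 559
review_id=105: ✓ → 1013
review_id=106: ✓ → 653
review_id=107: ✓ → 1340
review_id=108: ✓ → 99
review_id=109: ✓ → 546
review_id=110: ✓ → 1893
review_id=111: ✓ → 525
verified_sum = 27 + 673 + 67 + 827 + 559 + 1013 + 653 + 1340 + 99 + 546 + 1893 + 525 = 8222

8222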